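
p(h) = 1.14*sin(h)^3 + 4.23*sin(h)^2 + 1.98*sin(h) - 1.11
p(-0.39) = -1.31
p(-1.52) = -0.00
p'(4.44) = 0.81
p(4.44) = -0.11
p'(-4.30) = -5.05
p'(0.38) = 5.19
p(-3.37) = -0.43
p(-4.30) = 5.13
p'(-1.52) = -0.16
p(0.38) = 0.26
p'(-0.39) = -0.69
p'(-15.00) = 1.58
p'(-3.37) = -3.97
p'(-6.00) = 4.43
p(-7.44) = -0.25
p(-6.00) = -0.20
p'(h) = 3.42*sin(h)^2*cos(h) + 8.46*sin(h)*cos(h) + 1.98*cos(h)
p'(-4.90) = 2.54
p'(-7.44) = -1.17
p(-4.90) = 6.00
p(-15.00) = -0.92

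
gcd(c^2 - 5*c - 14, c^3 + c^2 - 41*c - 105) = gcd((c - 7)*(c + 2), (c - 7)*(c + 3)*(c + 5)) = c - 7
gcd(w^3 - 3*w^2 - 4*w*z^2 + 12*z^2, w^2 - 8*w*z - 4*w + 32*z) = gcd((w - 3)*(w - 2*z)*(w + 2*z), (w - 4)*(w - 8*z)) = 1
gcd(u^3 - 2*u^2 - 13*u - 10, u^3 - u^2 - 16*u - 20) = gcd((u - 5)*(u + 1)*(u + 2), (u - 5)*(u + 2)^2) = u^2 - 3*u - 10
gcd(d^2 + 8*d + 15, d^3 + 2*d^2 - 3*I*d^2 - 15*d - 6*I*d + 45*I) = d + 5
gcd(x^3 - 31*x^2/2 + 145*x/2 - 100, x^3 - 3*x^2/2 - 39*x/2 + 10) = x - 5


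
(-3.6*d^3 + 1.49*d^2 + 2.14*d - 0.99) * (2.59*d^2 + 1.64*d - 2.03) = -9.324*d^5 - 2.0449*d^4 + 15.2942*d^3 - 2.0792*d^2 - 5.9678*d + 2.0097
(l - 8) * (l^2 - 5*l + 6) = l^3 - 13*l^2 + 46*l - 48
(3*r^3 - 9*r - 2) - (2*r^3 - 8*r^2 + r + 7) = r^3 + 8*r^2 - 10*r - 9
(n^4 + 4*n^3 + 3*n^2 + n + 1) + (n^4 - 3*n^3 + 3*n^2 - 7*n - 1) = 2*n^4 + n^3 + 6*n^2 - 6*n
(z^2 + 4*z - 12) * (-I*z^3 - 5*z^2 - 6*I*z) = -I*z^5 - 5*z^4 - 4*I*z^4 - 20*z^3 + 6*I*z^3 + 60*z^2 - 24*I*z^2 + 72*I*z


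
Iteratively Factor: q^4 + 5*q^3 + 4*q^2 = (q + 4)*(q^3 + q^2) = q*(q + 4)*(q^2 + q) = q^2*(q + 4)*(q + 1)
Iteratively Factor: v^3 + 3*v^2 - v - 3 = (v - 1)*(v^2 + 4*v + 3) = (v - 1)*(v + 3)*(v + 1)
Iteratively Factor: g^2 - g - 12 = (g + 3)*(g - 4)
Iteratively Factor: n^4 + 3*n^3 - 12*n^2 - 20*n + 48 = (n - 2)*(n^3 + 5*n^2 - 2*n - 24) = (n - 2)*(n + 4)*(n^2 + n - 6) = (n - 2)*(n + 3)*(n + 4)*(n - 2)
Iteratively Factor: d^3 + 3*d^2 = (d)*(d^2 + 3*d) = d^2*(d + 3)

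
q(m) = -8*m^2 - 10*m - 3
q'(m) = -16*m - 10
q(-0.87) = -0.36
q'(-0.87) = 3.92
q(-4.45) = -116.92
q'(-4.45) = 61.20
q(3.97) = -168.79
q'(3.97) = -73.52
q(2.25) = -66.00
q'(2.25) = -46.00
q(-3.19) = -52.51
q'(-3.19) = 41.04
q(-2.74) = -35.66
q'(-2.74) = 33.84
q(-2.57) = -30.14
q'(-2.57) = 31.12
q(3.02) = -106.16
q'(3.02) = -58.32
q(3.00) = -105.00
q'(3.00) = -58.00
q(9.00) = -741.00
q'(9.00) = -154.00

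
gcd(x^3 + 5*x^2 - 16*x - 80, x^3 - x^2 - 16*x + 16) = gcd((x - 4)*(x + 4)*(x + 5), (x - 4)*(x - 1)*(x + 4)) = x^2 - 16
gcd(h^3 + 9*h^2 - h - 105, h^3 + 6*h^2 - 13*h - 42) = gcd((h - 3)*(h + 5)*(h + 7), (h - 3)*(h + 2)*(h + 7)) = h^2 + 4*h - 21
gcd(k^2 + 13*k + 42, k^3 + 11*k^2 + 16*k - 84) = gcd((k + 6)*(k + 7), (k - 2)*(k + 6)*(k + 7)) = k^2 + 13*k + 42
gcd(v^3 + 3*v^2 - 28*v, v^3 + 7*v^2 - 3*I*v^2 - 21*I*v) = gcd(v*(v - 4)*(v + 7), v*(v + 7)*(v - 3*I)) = v^2 + 7*v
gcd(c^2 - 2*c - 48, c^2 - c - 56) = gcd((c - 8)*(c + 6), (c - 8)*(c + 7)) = c - 8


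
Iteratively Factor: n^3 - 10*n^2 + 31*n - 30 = (n - 3)*(n^2 - 7*n + 10) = (n - 5)*(n - 3)*(n - 2)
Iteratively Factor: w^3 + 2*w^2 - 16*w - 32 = (w - 4)*(w^2 + 6*w + 8) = (w - 4)*(w + 2)*(w + 4)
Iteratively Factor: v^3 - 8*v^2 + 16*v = (v)*(v^2 - 8*v + 16) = v*(v - 4)*(v - 4)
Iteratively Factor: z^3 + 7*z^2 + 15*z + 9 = (z + 3)*(z^2 + 4*z + 3) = (z + 1)*(z + 3)*(z + 3)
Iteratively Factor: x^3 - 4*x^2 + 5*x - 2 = (x - 1)*(x^2 - 3*x + 2) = (x - 1)^2*(x - 2)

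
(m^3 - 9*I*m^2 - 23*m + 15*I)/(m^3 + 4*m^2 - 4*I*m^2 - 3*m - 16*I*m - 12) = (m - 5*I)/(m + 4)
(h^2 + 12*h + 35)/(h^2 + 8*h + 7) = (h + 5)/(h + 1)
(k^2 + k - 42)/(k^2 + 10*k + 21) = (k - 6)/(k + 3)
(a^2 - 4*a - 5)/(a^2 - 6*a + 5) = (a + 1)/(a - 1)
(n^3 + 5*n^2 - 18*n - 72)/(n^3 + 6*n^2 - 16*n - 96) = (n + 3)/(n + 4)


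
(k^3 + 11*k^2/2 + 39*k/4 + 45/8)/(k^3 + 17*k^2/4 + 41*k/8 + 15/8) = (4*k^2 + 12*k + 9)/(4*k^2 + 7*k + 3)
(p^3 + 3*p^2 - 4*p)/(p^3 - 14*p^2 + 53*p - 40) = p*(p + 4)/(p^2 - 13*p + 40)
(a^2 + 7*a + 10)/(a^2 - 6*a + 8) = (a^2 + 7*a + 10)/(a^2 - 6*a + 8)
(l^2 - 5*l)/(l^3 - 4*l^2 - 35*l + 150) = l/(l^2 + l - 30)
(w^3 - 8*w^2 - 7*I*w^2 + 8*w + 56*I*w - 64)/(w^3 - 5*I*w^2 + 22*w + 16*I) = (w - 8)/(w + 2*I)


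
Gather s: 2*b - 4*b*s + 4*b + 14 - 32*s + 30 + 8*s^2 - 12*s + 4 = 6*b + 8*s^2 + s*(-4*b - 44) + 48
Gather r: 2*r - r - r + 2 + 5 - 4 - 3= 0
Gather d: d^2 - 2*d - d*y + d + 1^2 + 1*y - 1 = d^2 + d*(-y - 1) + y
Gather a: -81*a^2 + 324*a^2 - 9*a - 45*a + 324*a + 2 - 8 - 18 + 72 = 243*a^2 + 270*a + 48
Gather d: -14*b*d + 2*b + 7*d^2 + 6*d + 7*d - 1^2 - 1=2*b + 7*d^2 + d*(13 - 14*b) - 2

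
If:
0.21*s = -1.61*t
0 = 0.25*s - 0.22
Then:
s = 0.88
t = -0.11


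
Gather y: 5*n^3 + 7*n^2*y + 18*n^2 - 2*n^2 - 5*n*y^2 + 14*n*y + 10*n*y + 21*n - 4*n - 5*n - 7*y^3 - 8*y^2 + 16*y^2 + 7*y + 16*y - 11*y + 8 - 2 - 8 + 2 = 5*n^3 + 16*n^2 + 12*n - 7*y^3 + y^2*(8 - 5*n) + y*(7*n^2 + 24*n + 12)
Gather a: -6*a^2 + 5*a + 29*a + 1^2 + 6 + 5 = -6*a^2 + 34*a + 12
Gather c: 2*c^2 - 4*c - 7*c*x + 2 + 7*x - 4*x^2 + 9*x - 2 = 2*c^2 + c*(-7*x - 4) - 4*x^2 + 16*x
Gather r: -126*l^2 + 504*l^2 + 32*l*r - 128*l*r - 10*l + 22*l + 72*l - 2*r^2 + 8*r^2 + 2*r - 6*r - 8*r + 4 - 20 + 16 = 378*l^2 + 84*l + 6*r^2 + r*(-96*l - 12)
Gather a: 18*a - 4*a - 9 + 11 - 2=14*a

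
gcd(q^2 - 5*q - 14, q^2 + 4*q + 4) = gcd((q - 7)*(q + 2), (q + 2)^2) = q + 2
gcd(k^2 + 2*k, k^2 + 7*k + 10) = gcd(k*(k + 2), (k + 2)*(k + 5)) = k + 2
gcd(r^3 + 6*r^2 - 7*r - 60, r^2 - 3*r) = r - 3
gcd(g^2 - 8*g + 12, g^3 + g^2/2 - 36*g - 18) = g - 6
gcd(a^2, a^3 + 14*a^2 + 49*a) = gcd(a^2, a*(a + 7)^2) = a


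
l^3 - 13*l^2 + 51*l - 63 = (l - 7)*(l - 3)^2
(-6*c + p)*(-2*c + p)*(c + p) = 12*c^3 + 4*c^2*p - 7*c*p^2 + p^3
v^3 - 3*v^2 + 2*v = v*(v - 2)*(v - 1)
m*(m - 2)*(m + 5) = m^3 + 3*m^2 - 10*m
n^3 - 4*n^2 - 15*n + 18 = (n - 6)*(n - 1)*(n + 3)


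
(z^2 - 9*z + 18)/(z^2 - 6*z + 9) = (z - 6)/(z - 3)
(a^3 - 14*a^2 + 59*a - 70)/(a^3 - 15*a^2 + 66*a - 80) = (a - 7)/(a - 8)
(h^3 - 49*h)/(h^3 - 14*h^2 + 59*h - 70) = h*(h + 7)/(h^2 - 7*h + 10)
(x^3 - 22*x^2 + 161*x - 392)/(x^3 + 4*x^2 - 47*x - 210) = (x^2 - 15*x + 56)/(x^2 + 11*x + 30)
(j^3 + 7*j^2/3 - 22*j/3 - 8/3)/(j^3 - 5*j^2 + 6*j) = (3*j^2 + 13*j + 4)/(3*j*(j - 3))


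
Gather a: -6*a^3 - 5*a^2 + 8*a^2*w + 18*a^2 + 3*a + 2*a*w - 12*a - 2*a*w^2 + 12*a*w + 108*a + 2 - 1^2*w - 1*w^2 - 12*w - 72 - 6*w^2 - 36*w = -6*a^3 + a^2*(8*w + 13) + a*(-2*w^2 + 14*w + 99) - 7*w^2 - 49*w - 70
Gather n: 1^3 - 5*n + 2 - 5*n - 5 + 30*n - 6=20*n - 8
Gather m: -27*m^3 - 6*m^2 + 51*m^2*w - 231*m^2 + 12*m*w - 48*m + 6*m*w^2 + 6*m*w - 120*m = -27*m^3 + m^2*(51*w - 237) + m*(6*w^2 + 18*w - 168)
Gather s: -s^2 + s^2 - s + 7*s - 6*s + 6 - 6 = 0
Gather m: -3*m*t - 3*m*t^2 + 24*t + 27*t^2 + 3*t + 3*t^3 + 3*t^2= m*(-3*t^2 - 3*t) + 3*t^3 + 30*t^2 + 27*t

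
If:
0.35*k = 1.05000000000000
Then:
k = 3.00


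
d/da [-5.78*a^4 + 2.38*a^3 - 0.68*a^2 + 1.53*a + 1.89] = -23.12*a^3 + 7.14*a^2 - 1.36*a + 1.53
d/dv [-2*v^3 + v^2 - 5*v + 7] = -6*v^2 + 2*v - 5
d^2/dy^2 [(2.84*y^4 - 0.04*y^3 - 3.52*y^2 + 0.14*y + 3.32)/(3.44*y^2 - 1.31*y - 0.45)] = (67.214848*y^6 - 76.789056*y^5 + 2.86442399999999*y^4 - 1.885896*y^3 + 209.791272*y^2 - 88.515768*y + 20.082964)/(40.707584*y^6 - 46.506048*y^5 + 1.734792*y^4 + 9.919189*y^3 - 0.226935*y^2 - 0.795825*y - 0.091125)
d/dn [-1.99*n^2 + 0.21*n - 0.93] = 0.21 - 3.98*n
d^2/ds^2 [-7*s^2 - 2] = -14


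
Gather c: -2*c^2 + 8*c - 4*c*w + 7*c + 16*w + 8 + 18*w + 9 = -2*c^2 + c*(15 - 4*w) + 34*w + 17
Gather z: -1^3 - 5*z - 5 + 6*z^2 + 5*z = 6*z^2 - 6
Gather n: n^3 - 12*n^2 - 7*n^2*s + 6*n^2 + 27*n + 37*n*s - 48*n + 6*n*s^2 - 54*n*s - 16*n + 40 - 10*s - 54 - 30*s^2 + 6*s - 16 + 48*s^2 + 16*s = n^3 + n^2*(-7*s - 6) + n*(6*s^2 - 17*s - 37) + 18*s^2 + 12*s - 30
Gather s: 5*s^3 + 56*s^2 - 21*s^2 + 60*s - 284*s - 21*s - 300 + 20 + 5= 5*s^3 + 35*s^2 - 245*s - 275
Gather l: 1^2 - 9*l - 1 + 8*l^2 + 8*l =8*l^2 - l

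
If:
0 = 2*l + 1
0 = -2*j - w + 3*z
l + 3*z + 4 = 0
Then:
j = -w/2 - 7/4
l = -1/2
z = -7/6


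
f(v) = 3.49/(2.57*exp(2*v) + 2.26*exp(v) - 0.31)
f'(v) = 3.49*(-5.14*exp(2*v) - 2.26*exp(v))/(2.57*exp(2*v) + 2.26*exp(v) - 0.31)^2 = (-17.9386*exp(v) - 7.8874)*exp(v)/(2.57*exp(2*v) + 2.26*exp(v) - 0.31)^2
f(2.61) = 0.01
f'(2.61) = -0.01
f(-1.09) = 4.71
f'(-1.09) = -8.54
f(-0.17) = 1.02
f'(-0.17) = -1.65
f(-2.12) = -2051.72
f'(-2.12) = -416526.23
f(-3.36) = -15.28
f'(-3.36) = -5.67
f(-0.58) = 1.98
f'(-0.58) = -3.24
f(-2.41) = -40.45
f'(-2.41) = -114.59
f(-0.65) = 2.22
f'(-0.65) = -3.65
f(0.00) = 0.77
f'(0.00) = -1.26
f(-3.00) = -18.26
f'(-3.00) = -11.97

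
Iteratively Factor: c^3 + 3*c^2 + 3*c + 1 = (c + 1)*(c^2 + 2*c + 1) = (c + 1)^2*(c + 1)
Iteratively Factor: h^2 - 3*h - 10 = (h - 5)*(h + 2)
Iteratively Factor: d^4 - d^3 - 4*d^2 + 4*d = (d - 2)*(d^3 + d^2 - 2*d) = (d - 2)*(d - 1)*(d^2 + 2*d) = (d - 2)*(d - 1)*(d + 2)*(d)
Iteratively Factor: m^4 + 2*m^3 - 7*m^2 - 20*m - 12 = (m + 1)*(m^3 + m^2 - 8*m - 12) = (m + 1)*(m + 2)*(m^2 - m - 6) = (m - 3)*(m + 1)*(m + 2)*(m + 2)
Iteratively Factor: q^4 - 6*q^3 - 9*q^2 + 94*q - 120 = (q + 4)*(q^3 - 10*q^2 + 31*q - 30) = (q - 2)*(q + 4)*(q^2 - 8*q + 15) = (q - 5)*(q - 2)*(q + 4)*(q - 3)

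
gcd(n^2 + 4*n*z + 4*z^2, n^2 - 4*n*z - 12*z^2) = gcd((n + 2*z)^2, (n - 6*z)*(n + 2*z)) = n + 2*z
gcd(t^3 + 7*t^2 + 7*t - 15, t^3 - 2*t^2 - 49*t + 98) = 1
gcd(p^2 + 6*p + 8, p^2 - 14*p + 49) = 1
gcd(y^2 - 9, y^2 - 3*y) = y - 3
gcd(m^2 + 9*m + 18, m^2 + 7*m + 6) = m + 6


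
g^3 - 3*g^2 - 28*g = g*(g - 7)*(g + 4)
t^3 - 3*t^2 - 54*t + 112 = (t - 8)*(t - 2)*(t + 7)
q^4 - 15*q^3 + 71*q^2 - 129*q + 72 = (q - 8)*(q - 3)^2*(q - 1)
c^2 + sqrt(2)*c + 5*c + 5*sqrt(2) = (c + 5)*(c + sqrt(2))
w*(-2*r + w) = -2*r*w + w^2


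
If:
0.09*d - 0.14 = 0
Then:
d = 1.56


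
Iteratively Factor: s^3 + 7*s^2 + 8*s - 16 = (s - 1)*(s^2 + 8*s + 16) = (s - 1)*(s + 4)*(s + 4)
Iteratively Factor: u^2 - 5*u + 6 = (u - 3)*(u - 2)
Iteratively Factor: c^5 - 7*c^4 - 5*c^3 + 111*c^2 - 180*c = (c - 5)*(c^4 - 2*c^3 - 15*c^2 + 36*c) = (c - 5)*(c - 3)*(c^3 + c^2 - 12*c) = (c - 5)*(c - 3)*(c + 4)*(c^2 - 3*c) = (c - 5)*(c - 3)^2*(c + 4)*(c)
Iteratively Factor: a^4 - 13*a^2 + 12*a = (a + 4)*(a^3 - 4*a^2 + 3*a) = (a - 1)*(a + 4)*(a^2 - 3*a) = (a - 3)*(a - 1)*(a + 4)*(a)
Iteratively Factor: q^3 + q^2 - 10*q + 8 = (q - 1)*(q^2 + 2*q - 8) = (q - 1)*(q + 4)*(q - 2)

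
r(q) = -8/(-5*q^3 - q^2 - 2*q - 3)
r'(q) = -8*(15*q^2 + 2*q + 2)/(-5*q^3 - q^2 - 2*q - 3)^2 = 8*(-15*q^2 - 2*q - 2)/(5*q^3 + q^2 + 2*q + 3)^2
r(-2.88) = -0.07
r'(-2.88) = -0.07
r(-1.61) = -0.43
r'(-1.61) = -0.88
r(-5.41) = -0.01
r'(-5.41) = -0.01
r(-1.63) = -0.42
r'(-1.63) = -0.83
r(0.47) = 1.71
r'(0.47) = -2.28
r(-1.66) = -0.39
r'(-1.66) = -0.77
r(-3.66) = -0.03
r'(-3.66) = -0.03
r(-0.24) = 3.19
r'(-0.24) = -3.03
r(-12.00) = 0.00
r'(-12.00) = 0.00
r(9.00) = 0.00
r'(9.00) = 0.00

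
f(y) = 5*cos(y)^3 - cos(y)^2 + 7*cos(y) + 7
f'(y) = -15*sin(y)*cos(y)^2 + 2*sin(y)*cos(y) - 7*sin(y)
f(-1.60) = 6.79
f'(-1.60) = 7.07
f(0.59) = 14.99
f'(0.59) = -8.73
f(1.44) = 7.91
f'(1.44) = -6.93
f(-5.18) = 10.41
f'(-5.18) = -8.16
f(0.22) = 17.53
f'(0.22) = -4.22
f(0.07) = 17.95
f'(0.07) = -1.39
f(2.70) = -3.84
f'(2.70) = -9.00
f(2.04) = 3.17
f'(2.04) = -9.79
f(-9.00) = -3.99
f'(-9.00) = 8.77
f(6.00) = 17.23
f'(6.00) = 5.28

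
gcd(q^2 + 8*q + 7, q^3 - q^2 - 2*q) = q + 1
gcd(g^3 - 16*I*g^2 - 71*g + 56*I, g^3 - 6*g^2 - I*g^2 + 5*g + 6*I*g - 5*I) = g - I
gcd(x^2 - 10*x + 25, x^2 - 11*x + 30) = x - 5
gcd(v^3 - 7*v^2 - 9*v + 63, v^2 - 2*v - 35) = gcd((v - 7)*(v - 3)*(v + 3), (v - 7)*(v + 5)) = v - 7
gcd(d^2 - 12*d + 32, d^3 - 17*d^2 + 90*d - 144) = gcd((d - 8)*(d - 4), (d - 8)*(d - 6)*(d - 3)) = d - 8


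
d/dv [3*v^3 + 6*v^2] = 3*v*(3*v + 4)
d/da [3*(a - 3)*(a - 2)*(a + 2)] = 9*a^2 - 18*a - 12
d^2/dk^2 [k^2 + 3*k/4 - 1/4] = 2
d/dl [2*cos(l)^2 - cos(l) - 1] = (1 - 4*cos(l))*sin(l)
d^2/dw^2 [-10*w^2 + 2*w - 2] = -20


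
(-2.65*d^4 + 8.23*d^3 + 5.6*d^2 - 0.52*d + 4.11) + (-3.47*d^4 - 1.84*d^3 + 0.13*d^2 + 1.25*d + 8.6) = -6.12*d^4 + 6.39*d^3 + 5.73*d^2 + 0.73*d + 12.71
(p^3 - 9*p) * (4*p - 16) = 4*p^4 - 16*p^3 - 36*p^2 + 144*p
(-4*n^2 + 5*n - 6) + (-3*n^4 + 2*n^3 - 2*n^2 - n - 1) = -3*n^4 + 2*n^3 - 6*n^2 + 4*n - 7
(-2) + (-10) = -12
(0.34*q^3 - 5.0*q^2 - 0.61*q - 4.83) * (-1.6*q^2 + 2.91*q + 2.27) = -0.544*q^5 + 8.9894*q^4 - 12.8022*q^3 - 5.3971*q^2 - 15.44*q - 10.9641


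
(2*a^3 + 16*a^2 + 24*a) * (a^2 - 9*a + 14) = 2*a^5 - 2*a^4 - 92*a^3 + 8*a^2 + 336*a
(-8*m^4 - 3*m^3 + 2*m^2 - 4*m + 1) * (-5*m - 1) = 40*m^5 + 23*m^4 - 7*m^3 + 18*m^2 - m - 1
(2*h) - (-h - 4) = 3*h + 4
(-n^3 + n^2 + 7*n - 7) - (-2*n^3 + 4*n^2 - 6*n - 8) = n^3 - 3*n^2 + 13*n + 1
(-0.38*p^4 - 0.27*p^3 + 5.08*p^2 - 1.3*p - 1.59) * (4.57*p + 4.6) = -1.7366*p^5 - 2.9819*p^4 + 21.9736*p^3 + 17.427*p^2 - 13.2463*p - 7.314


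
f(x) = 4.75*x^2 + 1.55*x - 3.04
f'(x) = 9.5*x + 1.55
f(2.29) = 25.42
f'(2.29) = 23.30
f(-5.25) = 119.74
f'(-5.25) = -48.32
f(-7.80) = 273.86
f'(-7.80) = -72.55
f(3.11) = 47.72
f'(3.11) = 31.10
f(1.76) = 14.40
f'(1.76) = 18.27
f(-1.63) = 7.05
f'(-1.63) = -13.94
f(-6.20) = 169.94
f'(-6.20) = -57.35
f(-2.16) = 15.77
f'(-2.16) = -18.97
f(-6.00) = 158.66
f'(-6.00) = -55.45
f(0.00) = -3.04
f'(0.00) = 1.55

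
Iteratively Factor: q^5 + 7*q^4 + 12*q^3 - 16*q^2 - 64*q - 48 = (q + 2)*(q^4 + 5*q^3 + 2*q^2 - 20*q - 24) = (q + 2)^2*(q^3 + 3*q^2 - 4*q - 12) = (q + 2)^3*(q^2 + q - 6) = (q + 2)^3*(q + 3)*(q - 2)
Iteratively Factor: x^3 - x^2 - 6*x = (x)*(x^2 - x - 6) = x*(x + 2)*(x - 3)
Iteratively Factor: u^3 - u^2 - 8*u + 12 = (u - 2)*(u^2 + u - 6) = (u - 2)^2*(u + 3)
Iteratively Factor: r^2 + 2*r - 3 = (r - 1)*(r + 3)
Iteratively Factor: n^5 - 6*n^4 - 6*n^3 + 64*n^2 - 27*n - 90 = (n + 3)*(n^4 - 9*n^3 + 21*n^2 + n - 30) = (n - 5)*(n + 3)*(n^3 - 4*n^2 + n + 6) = (n - 5)*(n - 3)*(n + 3)*(n^2 - n - 2) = (n - 5)*(n - 3)*(n + 1)*(n + 3)*(n - 2)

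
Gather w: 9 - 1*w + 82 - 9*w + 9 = 100 - 10*w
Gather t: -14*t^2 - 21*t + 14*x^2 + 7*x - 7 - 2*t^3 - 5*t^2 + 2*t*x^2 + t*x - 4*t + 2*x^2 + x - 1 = -2*t^3 - 19*t^2 + t*(2*x^2 + x - 25) + 16*x^2 + 8*x - 8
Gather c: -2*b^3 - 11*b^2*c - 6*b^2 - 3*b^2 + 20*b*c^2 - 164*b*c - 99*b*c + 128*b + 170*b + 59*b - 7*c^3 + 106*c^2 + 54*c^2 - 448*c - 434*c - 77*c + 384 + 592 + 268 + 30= -2*b^3 - 9*b^2 + 357*b - 7*c^3 + c^2*(20*b + 160) + c*(-11*b^2 - 263*b - 959) + 1274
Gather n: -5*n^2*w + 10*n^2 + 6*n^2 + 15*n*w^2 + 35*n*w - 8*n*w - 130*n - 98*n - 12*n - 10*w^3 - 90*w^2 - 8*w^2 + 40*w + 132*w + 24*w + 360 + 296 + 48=n^2*(16 - 5*w) + n*(15*w^2 + 27*w - 240) - 10*w^3 - 98*w^2 + 196*w + 704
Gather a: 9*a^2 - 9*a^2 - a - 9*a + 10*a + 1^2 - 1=0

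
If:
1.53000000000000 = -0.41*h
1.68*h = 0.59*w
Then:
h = -3.73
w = -10.63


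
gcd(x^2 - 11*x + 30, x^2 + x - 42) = x - 6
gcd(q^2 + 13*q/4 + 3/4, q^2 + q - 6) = q + 3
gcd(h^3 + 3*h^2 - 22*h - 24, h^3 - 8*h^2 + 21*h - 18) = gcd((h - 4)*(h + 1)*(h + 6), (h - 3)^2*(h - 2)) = 1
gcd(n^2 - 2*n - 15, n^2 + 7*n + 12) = n + 3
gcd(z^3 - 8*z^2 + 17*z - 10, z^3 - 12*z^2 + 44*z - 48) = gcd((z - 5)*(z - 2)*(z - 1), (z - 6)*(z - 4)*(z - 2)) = z - 2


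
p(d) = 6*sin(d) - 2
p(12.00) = -5.22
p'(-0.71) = 4.55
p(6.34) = -1.66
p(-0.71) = -5.91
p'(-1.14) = 2.51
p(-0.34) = -4.00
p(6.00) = -3.68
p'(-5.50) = 4.25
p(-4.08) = 2.84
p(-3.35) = -0.76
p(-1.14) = -7.45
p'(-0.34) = 5.66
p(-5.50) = 2.23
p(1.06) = 3.23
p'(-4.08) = -3.55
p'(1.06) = 2.93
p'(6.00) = 5.76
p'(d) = 6*cos(d)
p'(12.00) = 5.06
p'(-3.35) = -5.87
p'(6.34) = 5.99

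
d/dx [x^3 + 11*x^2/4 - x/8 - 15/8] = 3*x^2 + 11*x/2 - 1/8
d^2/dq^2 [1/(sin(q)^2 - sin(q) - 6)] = (4*sin(q)^4 - 3*sin(q)^3 + 19*sin(q)^2 - 14)/(sin(q) + cos(q)^2 + 5)^3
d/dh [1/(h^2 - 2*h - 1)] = 2*(1 - h)/(-h^2 + 2*h + 1)^2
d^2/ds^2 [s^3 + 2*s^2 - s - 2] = 6*s + 4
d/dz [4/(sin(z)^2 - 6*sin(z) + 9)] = -8*cos(z)/(sin(z) - 3)^3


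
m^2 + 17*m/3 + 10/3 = (m + 2/3)*(m + 5)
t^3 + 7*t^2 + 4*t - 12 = (t - 1)*(t + 2)*(t + 6)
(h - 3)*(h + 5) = h^2 + 2*h - 15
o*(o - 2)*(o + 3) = o^3 + o^2 - 6*o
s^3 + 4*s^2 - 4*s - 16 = (s - 2)*(s + 2)*(s + 4)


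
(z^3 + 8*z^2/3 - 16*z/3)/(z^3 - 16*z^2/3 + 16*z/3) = (z + 4)/(z - 4)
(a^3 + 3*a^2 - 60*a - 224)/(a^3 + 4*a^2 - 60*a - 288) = (a^2 + 11*a + 28)/(a^2 + 12*a + 36)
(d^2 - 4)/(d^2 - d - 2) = (d + 2)/(d + 1)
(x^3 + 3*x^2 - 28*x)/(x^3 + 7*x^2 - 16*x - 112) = x/(x + 4)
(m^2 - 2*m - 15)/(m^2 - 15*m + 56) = (m^2 - 2*m - 15)/(m^2 - 15*m + 56)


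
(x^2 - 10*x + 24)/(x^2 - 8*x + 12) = (x - 4)/(x - 2)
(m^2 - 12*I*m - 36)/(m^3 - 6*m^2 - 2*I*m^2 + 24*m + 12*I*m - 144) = (m - 6*I)/(m^2 + m*(-6 + 4*I) - 24*I)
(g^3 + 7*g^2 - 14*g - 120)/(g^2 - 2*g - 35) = (g^2 + 2*g - 24)/(g - 7)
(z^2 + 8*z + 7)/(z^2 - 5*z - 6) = (z + 7)/(z - 6)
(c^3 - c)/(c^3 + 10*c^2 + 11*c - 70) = (c^3 - c)/(c^3 + 10*c^2 + 11*c - 70)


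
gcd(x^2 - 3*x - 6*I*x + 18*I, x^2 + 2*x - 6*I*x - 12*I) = x - 6*I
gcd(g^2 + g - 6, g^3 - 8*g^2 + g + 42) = 1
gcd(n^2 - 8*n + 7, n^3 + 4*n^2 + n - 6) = n - 1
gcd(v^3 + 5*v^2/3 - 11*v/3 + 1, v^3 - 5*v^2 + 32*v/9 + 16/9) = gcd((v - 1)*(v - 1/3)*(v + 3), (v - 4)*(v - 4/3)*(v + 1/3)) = 1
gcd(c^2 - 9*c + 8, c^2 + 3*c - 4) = c - 1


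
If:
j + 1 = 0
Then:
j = -1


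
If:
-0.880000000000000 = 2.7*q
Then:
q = -0.33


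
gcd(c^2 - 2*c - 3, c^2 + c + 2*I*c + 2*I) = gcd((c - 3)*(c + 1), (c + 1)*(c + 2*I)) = c + 1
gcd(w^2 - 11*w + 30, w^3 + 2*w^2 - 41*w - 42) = w - 6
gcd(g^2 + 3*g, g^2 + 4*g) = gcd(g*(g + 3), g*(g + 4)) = g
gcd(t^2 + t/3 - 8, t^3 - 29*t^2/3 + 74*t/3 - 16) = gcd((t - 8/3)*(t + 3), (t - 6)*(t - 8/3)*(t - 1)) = t - 8/3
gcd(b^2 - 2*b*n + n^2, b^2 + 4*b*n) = 1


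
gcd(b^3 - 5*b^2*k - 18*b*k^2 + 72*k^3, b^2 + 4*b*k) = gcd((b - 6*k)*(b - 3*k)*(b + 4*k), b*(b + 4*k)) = b + 4*k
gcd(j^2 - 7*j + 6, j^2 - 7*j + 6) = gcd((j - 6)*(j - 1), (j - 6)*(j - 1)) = j^2 - 7*j + 6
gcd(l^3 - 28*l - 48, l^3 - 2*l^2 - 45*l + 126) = l - 6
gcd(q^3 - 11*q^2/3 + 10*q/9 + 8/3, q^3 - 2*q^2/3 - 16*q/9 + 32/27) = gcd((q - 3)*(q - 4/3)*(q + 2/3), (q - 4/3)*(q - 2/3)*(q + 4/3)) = q - 4/3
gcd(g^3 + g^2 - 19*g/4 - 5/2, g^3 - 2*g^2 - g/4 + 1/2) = g^2 - 3*g/2 - 1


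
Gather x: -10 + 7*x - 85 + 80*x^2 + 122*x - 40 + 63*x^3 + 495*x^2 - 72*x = 63*x^3 + 575*x^2 + 57*x - 135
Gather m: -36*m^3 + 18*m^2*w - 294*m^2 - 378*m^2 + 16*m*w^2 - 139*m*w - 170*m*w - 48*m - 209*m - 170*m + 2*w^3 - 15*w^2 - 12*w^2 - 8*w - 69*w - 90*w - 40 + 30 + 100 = -36*m^3 + m^2*(18*w - 672) + m*(16*w^2 - 309*w - 427) + 2*w^3 - 27*w^2 - 167*w + 90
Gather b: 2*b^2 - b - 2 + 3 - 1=2*b^2 - b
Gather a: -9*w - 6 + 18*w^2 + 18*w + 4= 18*w^2 + 9*w - 2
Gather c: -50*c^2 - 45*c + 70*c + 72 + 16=-50*c^2 + 25*c + 88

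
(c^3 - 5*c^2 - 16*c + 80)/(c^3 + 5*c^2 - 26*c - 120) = (c - 4)/(c + 6)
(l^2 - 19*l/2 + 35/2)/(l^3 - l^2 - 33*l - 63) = (l - 5/2)/(l^2 + 6*l + 9)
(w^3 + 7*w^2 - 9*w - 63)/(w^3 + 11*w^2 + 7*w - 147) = (w + 3)/(w + 7)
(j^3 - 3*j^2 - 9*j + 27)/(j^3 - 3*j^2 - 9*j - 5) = (-j^3 + 3*j^2 + 9*j - 27)/(-j^3 + 3*j^2 + 9*j + 5)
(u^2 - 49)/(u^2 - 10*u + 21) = (u + 7)/(u - 3)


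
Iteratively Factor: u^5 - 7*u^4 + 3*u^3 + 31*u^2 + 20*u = (u - 5)*(u^4 - 2*u^3 - 7*u^2 - 4*u) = (u - 5)*(u - 4)*(u^3 + 2*u^2 + u) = (u - 5)*(u - 4)*(u + 1)*(u^2 + u) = u*(u - 5)*(u - 4)*(u + 1)*(u + 1)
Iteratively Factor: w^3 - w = (w)*(w^2 - 1) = w*(w + 1)*(w - 1)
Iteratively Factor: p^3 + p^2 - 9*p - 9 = (p - 3)*(p^2 + 4*p + 3) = (p - 3)*(p + 3)*(p + 1)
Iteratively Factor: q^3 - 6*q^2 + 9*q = (q - 3)*(q^2 - 3*q) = (q - 3)^2*(q)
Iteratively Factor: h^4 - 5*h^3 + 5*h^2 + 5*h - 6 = (h - 1)*(h^3 - 4*h^2 + h + 6) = (h - 3)*(h - 1)*(h^2 - h - 2) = (h - 3)*(h - 2)*(h - 1)*(h + 1)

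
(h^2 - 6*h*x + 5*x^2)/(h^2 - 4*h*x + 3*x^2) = (-h + 5*x)/(-h + 3*x)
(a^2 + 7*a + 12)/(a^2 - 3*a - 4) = (a^2 + 7*a + 12)/(a^2 - 3*a - 4)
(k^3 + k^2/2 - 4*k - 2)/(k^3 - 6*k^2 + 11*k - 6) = (k^2 + 5*k/2 + 1)/(k^2 - 4*k + 3)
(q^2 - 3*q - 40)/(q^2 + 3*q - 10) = (q - 8)/(q - 2)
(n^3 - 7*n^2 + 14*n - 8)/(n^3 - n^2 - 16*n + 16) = (n - 2)/(n + 4)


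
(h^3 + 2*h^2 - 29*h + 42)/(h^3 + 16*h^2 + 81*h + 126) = (h^2 - 5*h + 6)/(h^2 + 9*h + 18)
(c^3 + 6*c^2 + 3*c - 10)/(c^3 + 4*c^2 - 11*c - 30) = (c - 1)/(c - 3)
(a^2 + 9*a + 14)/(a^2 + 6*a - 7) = (a + 2)/(a - 1)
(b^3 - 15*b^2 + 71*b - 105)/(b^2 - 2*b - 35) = (b^2 - 8*b + 15)/(b + 5)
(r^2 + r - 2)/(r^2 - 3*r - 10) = (r - 1)/(r - 5)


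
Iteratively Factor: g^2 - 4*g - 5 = (g - 5)*(g + 1)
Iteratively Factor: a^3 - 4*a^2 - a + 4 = (a - 4)*(a^2 - 1) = (a - 4)*(a - 1)*(a + 1)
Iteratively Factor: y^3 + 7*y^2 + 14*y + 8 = (y + 4)*(y^2 + 3*y + 2) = (y + 1)*(y + 4)*(y + 2)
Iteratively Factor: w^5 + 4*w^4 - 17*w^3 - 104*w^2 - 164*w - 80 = (w + 1)*(w^4 + 3*w^3 - 20*w^2 - 84*w - 80) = (w - 5)*(w + 1)*(w^3 + 8*w^2 + 20*w + 16) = (w - 5)*(w + 1)*(w + 2)*(w^2 + 6*w + 8) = (w - 5)*(w + 1)*(w + 2)^2*(w + 4)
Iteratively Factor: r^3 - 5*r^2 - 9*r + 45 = (r - 5)*(r^2 - 9) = (r - 5)*(r + 3)*(r - 3)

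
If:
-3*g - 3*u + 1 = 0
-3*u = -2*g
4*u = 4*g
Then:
No Solution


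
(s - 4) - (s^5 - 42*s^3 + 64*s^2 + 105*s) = -s^5 + 42*s^3 - 64*s^2 - 104*s - 4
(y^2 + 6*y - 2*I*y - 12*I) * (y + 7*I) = y^3 + 6*y^2 + 5*I*y^2 + 14*y + 30*I*y + 84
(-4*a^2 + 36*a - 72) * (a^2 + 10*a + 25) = -4*a^4 - 4*a^3 + 188*a^2 + 180*a - 1800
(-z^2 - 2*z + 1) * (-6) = 6*z^2 + 12*z - 6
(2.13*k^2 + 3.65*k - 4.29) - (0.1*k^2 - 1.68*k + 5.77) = 2.03*k^2 + 5.33*k - 10.06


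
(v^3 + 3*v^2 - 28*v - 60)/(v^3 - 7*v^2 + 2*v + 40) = (v + 6)/(v - 4)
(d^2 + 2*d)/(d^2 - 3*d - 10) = d/(d - 5)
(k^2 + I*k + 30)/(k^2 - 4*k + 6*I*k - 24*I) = (k - 5*I)/(k - 4)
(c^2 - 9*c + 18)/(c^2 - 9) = (c - 6)/(c + 3)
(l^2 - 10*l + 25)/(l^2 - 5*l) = (l - 5)/l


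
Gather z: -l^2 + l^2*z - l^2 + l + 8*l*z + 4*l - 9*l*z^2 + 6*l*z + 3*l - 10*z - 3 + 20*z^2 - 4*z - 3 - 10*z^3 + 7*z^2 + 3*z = -2*l^2 + 8*l - 10*z^3 + z^2*(27 - 9*l) + z*(l^2 + 14*l - 11) - 6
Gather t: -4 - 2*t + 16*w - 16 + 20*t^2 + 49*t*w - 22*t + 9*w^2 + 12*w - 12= 20*t^2 + t*(49*w - 24) + 9*w^2 + 28*w - 32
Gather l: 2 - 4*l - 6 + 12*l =8*l - 4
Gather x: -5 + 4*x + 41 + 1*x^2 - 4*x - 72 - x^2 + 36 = 0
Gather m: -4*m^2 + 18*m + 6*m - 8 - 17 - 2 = -4*m^2 + 24*m - 27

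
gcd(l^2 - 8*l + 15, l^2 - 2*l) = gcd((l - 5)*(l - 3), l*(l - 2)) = 1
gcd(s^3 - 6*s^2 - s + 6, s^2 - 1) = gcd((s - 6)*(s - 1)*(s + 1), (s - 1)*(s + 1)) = s^2 - 1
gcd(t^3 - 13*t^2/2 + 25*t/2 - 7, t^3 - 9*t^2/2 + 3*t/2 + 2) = t - 1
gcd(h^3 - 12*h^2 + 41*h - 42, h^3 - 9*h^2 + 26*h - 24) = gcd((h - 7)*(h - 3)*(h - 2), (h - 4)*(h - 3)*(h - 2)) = h^2 - 5*h + 6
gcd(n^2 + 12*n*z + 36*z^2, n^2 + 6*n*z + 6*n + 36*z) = n + 6*z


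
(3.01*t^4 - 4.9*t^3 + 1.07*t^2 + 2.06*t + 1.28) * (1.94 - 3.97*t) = -11.9497*t^5 + 25.2924*t^4 - 13.7539*t^3 - 6.1024*t^2 - 1.0852*t + 2.4832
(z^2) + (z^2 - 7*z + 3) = 2*z^2 - 7*z + 3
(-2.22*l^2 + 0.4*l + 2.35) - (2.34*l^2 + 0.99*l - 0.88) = -4.56*l^2 - 0.59*l + 3.23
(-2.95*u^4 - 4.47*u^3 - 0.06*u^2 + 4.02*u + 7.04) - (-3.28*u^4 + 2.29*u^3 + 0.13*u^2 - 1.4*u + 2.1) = 0.33*u^4 - 6.76*u^3 - 0.19*u^2 + 5.42*u + 4.94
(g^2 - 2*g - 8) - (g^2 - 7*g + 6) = 5*g - 14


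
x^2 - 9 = (x - 3)*(x + 3)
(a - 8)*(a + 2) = a^2 - 6*a - 16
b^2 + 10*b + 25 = (b + 5)^2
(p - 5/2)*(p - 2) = p^2 - 9*p/2 + 5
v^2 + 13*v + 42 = (v + 6)*(v + 7)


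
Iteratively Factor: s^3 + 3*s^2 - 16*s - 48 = (s - 4)*(s^2 + 7*s + 12) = (s - 4)*(s + 4)*(s + 3)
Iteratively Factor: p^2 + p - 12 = (p + 4)*(p - 3)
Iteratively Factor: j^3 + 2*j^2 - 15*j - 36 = (j + 3)*(j^2 - j - 12) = (j - 4)*(j + 3)*(j + 3)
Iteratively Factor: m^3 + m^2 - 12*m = (m + 4)*(m^2 - 3*m) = (m - 3)*(m + 4)*(m)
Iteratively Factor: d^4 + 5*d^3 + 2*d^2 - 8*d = (d)*(d^3 + 5*d^2 + 2*d - 8) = d*(d + 2)*(d^2 + 3*d - 4) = d*(d + 2)*(d + 4)*(d - 1)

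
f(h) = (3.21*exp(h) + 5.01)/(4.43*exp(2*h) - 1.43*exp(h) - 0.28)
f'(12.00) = 0.00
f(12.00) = 0.00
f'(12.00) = 0.00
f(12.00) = 0.00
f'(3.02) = -0.04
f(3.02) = 0.04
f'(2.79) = -0.06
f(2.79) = 0.05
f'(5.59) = -0.00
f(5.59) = 0.00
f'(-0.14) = -11.24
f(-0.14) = 4.27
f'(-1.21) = -25.15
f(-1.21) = -19.10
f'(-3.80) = 1.23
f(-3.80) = -16.40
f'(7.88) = -0.00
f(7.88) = 0.00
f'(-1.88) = -0.82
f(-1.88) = -13.92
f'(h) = (3.21*exp(h) + 5.01)*(-8.86*exp(2*h) + 1.43*exp(h))/(4.43*exp(2*h) - 1.43*exp(h) - 0.28)^2 + 3.21*exp(h)/(4.43*exp(2*h) - 1.43*exp(h) - 0.28) = (-14.2203*exp(2*h) - 44.3886*exp(h) + 6.2655)*exp(h)/(19.6249*exp(4*h) - 12.6698*exp(3*h) - 0.4359*exp(2*h) + 0.8008*exp(h) + 0.0784)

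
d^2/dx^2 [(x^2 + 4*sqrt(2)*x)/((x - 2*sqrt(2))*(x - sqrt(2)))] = 2*(7*sqrt(2)*x^3 - 12*x^2 - 48*sqrt(2)*x + 112)/(x^6 - 9*sqrt(2)*x^5 + 66*x^4 - 126*sqrt(2)*x^3 + 264*x^2 - 144*sqrt(2)*x + 64)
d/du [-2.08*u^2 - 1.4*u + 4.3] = -4.16*u - 1.4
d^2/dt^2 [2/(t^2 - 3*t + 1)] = 4*(-t^2 + 3*t + (2*t - 3)^2 - 1)/(t^2 - 3*t + 1)^3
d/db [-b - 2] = -1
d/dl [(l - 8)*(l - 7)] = 2*l - 15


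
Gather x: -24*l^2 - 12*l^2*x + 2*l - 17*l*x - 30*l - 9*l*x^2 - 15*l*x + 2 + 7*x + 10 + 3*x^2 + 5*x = -24*l^2 - 28*l + x^2*(3 - 9*l) + x*(-12*l^2 - 32*l + 12) + 12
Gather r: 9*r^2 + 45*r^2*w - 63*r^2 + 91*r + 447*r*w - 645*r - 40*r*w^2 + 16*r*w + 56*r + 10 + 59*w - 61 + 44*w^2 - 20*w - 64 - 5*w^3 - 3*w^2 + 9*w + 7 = r^2*(45*w - 54) + r*(-40*w^2 + 463*w - 498) - 5*w^3 + 41*w^2 + 48*w - 108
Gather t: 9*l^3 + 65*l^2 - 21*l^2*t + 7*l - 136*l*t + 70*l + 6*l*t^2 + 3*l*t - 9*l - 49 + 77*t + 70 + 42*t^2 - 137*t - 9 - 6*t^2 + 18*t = 9*l^3 + 65*l^2 + 68*l + t^2*(6*l + 36) + t*(-21*l^2 - 133*l - 42) + 12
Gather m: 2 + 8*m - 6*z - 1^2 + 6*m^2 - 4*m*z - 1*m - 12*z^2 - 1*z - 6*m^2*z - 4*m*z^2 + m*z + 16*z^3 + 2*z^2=m^2*(6 - 6*z) + m*(-4*z^2 - 3*z + 7) + 16*z^3 - 10*z^2 - 7*z + 1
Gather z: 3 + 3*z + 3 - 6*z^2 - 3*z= 6 - 6*z^2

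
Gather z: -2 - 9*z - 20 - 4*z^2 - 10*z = -4*z^2 - 19*z - 22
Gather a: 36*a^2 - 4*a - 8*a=36*a^2 - 12*a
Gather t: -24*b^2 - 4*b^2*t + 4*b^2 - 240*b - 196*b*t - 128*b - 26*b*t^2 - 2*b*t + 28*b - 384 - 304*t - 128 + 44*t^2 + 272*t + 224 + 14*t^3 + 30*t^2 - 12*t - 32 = -20*b^2 - 340*b + 14*t^3 + t^2*(74 - 26*b) + t*(-4*b^2 - 198*b - 44) - 320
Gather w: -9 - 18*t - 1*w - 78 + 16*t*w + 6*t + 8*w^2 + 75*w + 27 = -12*t + 8*w^2 + w*(16*t + 74) - 60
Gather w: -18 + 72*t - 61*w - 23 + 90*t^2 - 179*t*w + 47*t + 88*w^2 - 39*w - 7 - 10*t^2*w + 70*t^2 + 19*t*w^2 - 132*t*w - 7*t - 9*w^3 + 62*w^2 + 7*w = 160*t^2 + 112*t - 9*w^3 + w^2*(19*t + 150) + w*(-10*t^2 - 311*t - 93) - 48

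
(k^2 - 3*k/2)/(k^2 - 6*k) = (k - 3/2)/(k - 6)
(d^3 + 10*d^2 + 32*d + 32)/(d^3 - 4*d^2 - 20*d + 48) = (d^2 + 6*d + 8)/(d^2 - 8*d + 12)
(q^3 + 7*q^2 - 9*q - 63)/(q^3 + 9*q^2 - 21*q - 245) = (q^2 - 9)/(q^2 + 2*q - 35)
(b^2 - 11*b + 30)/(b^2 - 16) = (b^2 - 11*b + 30)/(b^2 - 16)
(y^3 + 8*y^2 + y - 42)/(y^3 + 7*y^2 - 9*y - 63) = (y - 2)/(y - 3)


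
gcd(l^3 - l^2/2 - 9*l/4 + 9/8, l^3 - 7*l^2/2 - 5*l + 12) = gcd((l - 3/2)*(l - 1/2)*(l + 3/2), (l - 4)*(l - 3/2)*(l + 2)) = l - 3/2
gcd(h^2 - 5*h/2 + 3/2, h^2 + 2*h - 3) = h - 1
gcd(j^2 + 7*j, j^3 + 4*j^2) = j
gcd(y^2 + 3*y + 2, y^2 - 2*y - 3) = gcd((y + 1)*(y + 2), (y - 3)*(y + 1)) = y + 1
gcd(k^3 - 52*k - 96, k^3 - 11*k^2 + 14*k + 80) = k^2 - 6*k - 16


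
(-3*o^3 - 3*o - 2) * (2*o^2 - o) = -6*o^5 + 3*o^4 - 6*o^3 - o^2 + 2*o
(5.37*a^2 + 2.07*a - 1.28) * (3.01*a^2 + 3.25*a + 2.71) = 16.1637*a^4 + 23.6832*a^3 + 17.4274*a^2 + 1.4497*a - 3.4688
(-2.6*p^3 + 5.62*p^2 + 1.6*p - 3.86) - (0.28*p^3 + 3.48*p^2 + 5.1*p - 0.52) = -2.88*p^3 + 2.14*p^2 - 3.5*p - 3.34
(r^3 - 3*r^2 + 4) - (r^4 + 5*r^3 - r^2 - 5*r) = -r^4 - 4*r^3 - 2*r^2 + 5*r + 4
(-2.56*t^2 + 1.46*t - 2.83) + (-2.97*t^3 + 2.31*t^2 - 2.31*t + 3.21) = -2.97*t^3 - 0.25*t^2 - 0.85*t + 0.38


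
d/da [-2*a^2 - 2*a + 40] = -4*a - 2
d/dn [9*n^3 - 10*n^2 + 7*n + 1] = 27*n^2 - 20*n + 7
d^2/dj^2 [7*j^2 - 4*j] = 14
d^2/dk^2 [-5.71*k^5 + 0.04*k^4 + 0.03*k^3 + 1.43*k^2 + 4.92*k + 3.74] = -114.2*k^3 + 0.48*k^2 + 0.18*k + 2.86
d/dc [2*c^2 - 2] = 4*c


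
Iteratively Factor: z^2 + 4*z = (z + 4)*(z)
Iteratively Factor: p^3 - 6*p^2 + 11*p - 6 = (p - 2)*(p^2 - 4*p + 3) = (p - 2)*(p - 1)*(p - 3)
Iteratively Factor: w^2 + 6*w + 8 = (w + 2)*(w + 4)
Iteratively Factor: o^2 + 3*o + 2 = (o + 1)*(o + 2)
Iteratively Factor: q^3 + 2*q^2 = (q + 2)*(q^2) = q*(q + 2)*(q)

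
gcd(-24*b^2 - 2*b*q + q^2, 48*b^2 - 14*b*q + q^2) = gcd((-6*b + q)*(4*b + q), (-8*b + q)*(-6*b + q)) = -6*b + q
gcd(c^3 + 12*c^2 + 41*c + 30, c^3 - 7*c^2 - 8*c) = c + 1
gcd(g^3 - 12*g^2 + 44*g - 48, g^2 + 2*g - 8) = g - 2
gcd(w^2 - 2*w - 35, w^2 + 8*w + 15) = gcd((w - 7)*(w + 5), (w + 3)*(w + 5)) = w + 5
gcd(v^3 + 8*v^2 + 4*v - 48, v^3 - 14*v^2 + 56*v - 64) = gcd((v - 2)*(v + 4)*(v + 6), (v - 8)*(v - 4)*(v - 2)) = v - 2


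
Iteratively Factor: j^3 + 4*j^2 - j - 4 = (j + 4)*(j^2 - 1) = (j - 1)*(j + 4)*(j + 1)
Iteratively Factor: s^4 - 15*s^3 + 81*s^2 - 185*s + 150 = (s - 5)*(s^3 - 10*s^2 + 31*s - 30) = (s - 5)*(s - 2)*(s^2 - 8*s + 15) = (s - 5)^2*(s - 2)*(s - 3)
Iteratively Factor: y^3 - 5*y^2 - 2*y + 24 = (y + 2)*(y^2 - 7*y + 12) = (y - 3)*(y + 2)*(y - 4)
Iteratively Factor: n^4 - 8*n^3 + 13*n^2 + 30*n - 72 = (n - 4)*(n^3 - 4*n^2 - 3*n + 18) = (n - 4)*(n - 3)*(n^2 - n - 6) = (n - 4)*(n - 3)*(n + 2)*(n - 3)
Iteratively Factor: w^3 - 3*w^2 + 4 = (w - 2)*(w^2 - w - 2) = (w - 2)^2*(w + 1)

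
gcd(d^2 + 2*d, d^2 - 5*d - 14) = d + 2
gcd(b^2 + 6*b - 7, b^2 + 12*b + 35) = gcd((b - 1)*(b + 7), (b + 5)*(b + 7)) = b + 7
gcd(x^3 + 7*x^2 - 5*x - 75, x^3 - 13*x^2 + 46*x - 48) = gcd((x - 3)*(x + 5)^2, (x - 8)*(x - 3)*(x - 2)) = x - 3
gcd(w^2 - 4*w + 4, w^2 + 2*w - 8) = w - 2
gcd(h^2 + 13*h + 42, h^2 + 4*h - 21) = h + 7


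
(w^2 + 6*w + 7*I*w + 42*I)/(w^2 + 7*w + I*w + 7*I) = (w^2 + w*(6 + 7*I) + 42*I)/(w^2 + w*(7 + I) + 7*I)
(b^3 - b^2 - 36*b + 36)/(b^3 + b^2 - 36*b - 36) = (b - 1)/(b + 1)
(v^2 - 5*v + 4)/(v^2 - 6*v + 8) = (v - 1)/(v - 2)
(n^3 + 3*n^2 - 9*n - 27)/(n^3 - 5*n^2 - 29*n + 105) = (n^2 + 6*n + 9)/(n^2 - 2*n - 35)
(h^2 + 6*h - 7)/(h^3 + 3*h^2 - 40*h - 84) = (h - 1)/(h^2 - 4*h - 12)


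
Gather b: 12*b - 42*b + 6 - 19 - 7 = -30*b - 20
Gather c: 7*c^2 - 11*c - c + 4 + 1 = 7*c^2 - 12*c + 5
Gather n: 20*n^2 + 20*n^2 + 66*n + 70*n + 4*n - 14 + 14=40*n^2 + 140*n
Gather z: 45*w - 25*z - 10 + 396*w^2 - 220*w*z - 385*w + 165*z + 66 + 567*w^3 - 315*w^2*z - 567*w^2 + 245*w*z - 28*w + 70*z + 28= 567*w^3 - 171*w^2 - 368*w + z*(-315*w^2 + 25*w + 210) + 84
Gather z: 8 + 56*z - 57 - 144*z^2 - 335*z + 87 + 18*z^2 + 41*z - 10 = -126*z^2 - 238*z + 28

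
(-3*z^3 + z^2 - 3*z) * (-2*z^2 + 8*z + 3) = 6*z^5 - 26*z^4 + 5*z^3 - 21*z^2 - 9*z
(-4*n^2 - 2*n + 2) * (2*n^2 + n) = -8*n^4 - 8*n^3 + 2*n^2 + 2*n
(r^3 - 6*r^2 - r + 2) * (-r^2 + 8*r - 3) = -r^5 + 14*r^4 - 50*r^3 + 8*r^2 + 19*r - 6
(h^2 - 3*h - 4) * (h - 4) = h^3 - 7*h^2 + 8*h + 16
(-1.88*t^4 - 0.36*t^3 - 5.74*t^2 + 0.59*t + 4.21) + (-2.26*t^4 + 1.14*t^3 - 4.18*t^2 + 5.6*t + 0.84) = -4.14*t^4 + 0.78*t^3 - 9.92*t^2 + 6.19*t + 5.05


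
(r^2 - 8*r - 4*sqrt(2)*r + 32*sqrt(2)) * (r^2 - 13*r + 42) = r^4 - 21*r^3 - 4*sqrt(2)*r^3 + 84*sqrt(2)*r^2 + 146*r^2 - 584*sqrt(2)*r - 336*r + 1344*sqrt(2)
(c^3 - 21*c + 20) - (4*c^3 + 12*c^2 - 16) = -3*c^3 - 12*c^2 - 21*c + 36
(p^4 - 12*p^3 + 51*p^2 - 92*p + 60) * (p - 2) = p^5 - 14*p^4 + 75*p^3 - 194*p^2 + 244*p - 120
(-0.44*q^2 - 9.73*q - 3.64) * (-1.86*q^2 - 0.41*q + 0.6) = 0.8184*q^4 + 18.2782*q^3 + 10.4957*q^2 - 4.3456*q - 2.184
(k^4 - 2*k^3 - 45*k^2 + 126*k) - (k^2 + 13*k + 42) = k^4 - 2*k^3 - 46*k^2 + 113*k - 42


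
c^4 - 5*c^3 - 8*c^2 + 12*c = c*(c - 6)*(c - 1)*(c + 2)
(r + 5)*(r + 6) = r^2 + 11*r + 30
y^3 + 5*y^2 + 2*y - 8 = (y - 1)*(y + 2)*(y + 4)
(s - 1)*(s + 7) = s^2 + 6*s - 7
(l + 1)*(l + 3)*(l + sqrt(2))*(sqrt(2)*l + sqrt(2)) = sqrt(2)*l^4 + 2*l^3 + 5*sqrt(2)*l^3 + 7*sqrt(2)*l^2 + 10*l^2 + 3*sqrt(2)*l + 14*l + 6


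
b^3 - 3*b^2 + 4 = (b - 2)^2*(b + 1)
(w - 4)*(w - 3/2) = w^2 - 11*w/2 + 6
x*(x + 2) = x^2 + 2*x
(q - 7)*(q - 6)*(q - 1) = q^3 - 14*q^2 + 55*q - 42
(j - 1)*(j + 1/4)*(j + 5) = j^3 + 17*j^2/4 - 4*j - 5/4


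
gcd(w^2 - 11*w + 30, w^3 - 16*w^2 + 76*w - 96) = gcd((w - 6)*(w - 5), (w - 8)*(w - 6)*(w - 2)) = w - 6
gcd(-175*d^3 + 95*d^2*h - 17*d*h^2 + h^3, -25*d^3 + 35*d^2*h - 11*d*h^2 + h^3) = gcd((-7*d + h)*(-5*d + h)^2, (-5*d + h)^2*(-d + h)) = 25*d^2 - 10*d*h + h^2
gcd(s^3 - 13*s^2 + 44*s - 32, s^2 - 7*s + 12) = s - 4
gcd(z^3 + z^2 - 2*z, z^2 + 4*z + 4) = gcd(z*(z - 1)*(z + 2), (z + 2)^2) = z + 2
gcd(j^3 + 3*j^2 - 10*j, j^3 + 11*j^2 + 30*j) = j^2 + 5*j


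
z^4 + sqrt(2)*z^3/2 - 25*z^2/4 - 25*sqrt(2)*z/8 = z*(z - 5/2)*(z + 5/2)*(z + sqrt(2)/2)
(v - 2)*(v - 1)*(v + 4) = v^3 + v^2 - 10*v + 8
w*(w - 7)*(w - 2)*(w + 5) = w^4 - 4*w^3 - 31*w^2 + 70*w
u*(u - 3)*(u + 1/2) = u^3 - 5*u^2/2 - 3*u/2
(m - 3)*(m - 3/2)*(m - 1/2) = m^3 - 5*m^2 + 27*m/4 - 9/4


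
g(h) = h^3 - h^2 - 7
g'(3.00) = 21.00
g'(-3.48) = 43.29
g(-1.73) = -15.17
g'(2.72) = 16.76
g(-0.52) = -7.41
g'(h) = 3*h^2 - 2*h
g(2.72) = 5.73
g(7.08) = 297.77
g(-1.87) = -17.04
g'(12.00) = 408.00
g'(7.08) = 136.22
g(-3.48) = -61.25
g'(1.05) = 1.21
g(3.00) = 11.00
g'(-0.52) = 1.85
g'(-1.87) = 14.23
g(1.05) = -6.94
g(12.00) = 1577.00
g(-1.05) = -9.26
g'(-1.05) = 5.41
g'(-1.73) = 12.44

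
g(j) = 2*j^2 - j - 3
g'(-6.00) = -25.00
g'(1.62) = 5.48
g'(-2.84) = -12.36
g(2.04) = 3.28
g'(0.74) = 1.96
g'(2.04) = 7.16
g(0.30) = -3.12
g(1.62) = 0.63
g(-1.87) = 5.86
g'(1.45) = 4.80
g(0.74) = -2.64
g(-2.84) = 15.97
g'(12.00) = 47.00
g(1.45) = -0.24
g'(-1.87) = -8.48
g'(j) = 4*j - 1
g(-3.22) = 20.96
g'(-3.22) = -13.88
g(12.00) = 273.00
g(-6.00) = 75.00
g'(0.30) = 0.20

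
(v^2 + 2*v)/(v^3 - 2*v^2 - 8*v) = 1/(v - 4)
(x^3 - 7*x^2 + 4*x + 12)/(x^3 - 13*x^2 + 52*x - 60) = (x + 1)/(x - 5)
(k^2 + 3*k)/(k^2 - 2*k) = (k + 3)/(k - 2)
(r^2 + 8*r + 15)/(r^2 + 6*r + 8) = (r^2 + 8*r + 15)/(r^2 + 6*r + 8)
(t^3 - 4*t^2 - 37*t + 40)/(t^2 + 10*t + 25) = (t^2 - 9*t + 8)/(t + 5)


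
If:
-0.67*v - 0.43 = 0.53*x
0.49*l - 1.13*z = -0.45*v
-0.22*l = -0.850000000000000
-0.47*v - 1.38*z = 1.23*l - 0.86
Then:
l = 3.86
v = -6.09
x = 6.88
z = -0.75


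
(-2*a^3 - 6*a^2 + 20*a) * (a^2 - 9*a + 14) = -2*a^5 + 12*a^4 + 46*a^3 - 264*a^2 + 280*a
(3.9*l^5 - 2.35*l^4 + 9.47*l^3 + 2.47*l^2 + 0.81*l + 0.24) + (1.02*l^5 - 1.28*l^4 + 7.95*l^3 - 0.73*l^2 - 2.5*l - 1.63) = 4.92*l^5 - 3.63*l^4 + 17.42*l^3 + 1.74*l^2 - 1.69*l - 1.39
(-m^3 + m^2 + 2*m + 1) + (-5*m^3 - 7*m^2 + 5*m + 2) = -6*m^3 - 6*m^2 + 7*m + 3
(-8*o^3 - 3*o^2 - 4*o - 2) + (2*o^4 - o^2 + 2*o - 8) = 2*o^4 - 8*o^3 - 4*o^2 - 2*o - 10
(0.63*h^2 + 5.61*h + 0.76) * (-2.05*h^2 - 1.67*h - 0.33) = -1.2915*h^4 - 12.5526*h^3 - 11.1346*h^2 - 3.1205*h - 0.2508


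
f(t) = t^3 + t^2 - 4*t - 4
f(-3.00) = -10.00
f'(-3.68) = 29.27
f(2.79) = 14.34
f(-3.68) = -25.57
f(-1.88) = 0.41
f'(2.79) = 24.93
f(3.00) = 20.00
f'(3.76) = 45.93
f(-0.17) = -3.30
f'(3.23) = 33.76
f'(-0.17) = -4.25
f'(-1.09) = -2.62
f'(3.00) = 29.00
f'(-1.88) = 2.84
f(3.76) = 48.25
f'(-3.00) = 17.00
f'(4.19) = 57.05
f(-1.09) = 0.25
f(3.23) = 27.21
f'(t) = 3*t^2 + 2*t - 4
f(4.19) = 70.36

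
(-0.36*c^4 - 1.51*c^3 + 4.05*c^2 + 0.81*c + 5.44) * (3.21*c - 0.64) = -1.1556*c^5 - 4.6167*c^4 + 13.9669*c^3 + 0.00810000000000022*c^2 + 16.944*c - 3.4816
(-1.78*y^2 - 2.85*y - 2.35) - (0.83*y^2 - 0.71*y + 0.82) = -2.61*y^2 - 2.14*y - 3.17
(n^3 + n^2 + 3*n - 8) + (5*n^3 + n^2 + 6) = 6*n^3 + 2*n^2 + 3*n - 2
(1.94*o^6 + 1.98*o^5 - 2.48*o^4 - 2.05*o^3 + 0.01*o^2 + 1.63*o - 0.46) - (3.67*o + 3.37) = 1.94*o^6 + 1.98*o^5 - 2.48*o^4 - 2.05*o^3 + 0.01*o^2 - 2.04*o - 3.83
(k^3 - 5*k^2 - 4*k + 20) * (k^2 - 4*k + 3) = k^5 - 9*k^4 + 19*k^3 + 21*k^2 - 92*k + 60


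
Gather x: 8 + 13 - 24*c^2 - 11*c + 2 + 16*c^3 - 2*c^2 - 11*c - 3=16*c^3 - 26*c^2 - 22*c + 20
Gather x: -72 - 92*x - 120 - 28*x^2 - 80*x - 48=-28*x^2 - 172*x - 240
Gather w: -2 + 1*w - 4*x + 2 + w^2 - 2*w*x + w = w^2 + w*(2 - 2*x) - 4*x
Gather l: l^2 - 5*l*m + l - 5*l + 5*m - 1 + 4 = l^2 + l*(-5*m - 4) + 5*m + 3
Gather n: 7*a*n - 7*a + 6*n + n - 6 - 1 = -7*a + n*(7*a + 7) - 7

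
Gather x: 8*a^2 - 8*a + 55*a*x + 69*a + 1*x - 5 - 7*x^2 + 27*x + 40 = 8*a^2 + 61*a - 7*x^2 + x*(55*a + 28) + 35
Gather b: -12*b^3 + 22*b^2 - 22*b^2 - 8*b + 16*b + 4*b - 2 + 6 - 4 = -12*b^3 + 12*b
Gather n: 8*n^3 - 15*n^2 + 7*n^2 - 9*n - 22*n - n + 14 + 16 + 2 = 8*n^3 - 8*n^2 - 32*n + 32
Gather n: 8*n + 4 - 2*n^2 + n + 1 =-2*n^2 + 9*n + 5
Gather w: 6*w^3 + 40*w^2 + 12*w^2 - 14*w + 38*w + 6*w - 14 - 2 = 6*w^3 + 52*w^2 + 30*w - 16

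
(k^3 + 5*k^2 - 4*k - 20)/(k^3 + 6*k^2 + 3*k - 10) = (k - 2)/(k - 1)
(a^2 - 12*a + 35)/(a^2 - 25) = (a - 7)/(a + 5)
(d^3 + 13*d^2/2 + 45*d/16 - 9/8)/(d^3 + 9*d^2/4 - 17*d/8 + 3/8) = (4*d^2 + 27*d + 18)/(2*(2*d^2 + 5*d - 3))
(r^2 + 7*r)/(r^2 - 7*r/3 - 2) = 3*r*(r + 7)/(3*r^2 - 7*r - 6)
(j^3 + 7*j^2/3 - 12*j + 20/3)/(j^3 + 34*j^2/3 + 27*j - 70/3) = (j - 2)/(j + 7)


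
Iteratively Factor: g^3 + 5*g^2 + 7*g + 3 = (g + 3)*(g^2 + 2*g + 1) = (g + 1)*(g + 3)*(g + 1)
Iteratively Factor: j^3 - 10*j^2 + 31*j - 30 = (j - 5)*(j^2 - 5*j + 6) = (j - 5)*(j - 3)*(j - 2)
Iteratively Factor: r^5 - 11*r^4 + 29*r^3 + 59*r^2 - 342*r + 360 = (r + 3)*(r^4 - 14*r^3 + 71*r^2 - 154*r + 120) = (r - 5)*(r + 3)*(r^3 - 9*r^2 + 26*r - 24) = (r - 5)*(r - 4)*(r + 3)*(r^2 - 5*r + 6) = (r - 5)*(r - 4)*(r - 2)*(r + 3)*(r - 3)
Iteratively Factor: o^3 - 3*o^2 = (o)*(o^2 - 3*o) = o*(o - 3)*(o)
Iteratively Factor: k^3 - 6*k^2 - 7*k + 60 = (k + 3)*(k^2 - 9*k + 20) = (k - 4)*(k + 3)*(k - 5)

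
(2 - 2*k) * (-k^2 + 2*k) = 2*k^3 - 6*k^2 + 4*k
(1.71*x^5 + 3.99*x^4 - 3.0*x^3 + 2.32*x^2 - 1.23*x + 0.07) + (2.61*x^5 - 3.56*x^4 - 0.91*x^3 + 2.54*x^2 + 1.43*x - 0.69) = 4.32*x^5 + 0.43*x^4 - 3.91*x^3 + 4.86*x^2 + 0.2*x - 0.62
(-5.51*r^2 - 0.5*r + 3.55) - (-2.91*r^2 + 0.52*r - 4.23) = -2.6*r^2 - 1.02*r + 7.78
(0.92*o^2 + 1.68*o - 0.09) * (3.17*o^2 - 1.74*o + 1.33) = 2.9164*o^4 + 3.7248*o^3 - 1.9849*o^2 + 2.391*o - 0.1197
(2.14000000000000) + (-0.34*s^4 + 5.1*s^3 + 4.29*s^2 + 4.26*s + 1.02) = -0.34*s^4 + 5.1*s^3 + 4.29*s^2 + 4.26*s + 3.16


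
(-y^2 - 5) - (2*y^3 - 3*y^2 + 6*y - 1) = -2*y^3 + 2*y^2 - 6*y - 4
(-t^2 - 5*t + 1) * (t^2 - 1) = -t^4 - 5*t^3 + 2*t^2 + 5*t - 1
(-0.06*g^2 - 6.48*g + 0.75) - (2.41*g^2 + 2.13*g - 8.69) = -2.47*g^2 - 8.61*g + 9.44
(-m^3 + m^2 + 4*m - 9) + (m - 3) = -m^3 + m^2 + 5*m - 12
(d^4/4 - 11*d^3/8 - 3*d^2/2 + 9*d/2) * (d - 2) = d^5/4 - 15*d^4/8 + 5*d^3/4 + 15*d^2/2 - 9*d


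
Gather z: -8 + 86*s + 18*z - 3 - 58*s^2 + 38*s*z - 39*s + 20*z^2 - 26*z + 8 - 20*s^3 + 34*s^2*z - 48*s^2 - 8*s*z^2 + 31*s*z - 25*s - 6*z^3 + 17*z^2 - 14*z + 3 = -20*s^3 - 106*s^2 + 22*s - 6*z^3 + z^2*(37 - 8*s) + z*(34*s^2 + 69*s - 22)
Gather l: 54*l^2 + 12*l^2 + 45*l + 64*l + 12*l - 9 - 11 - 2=66*l^2 + 121*l - 22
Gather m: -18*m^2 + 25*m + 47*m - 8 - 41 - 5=-18*m^2 + 72*m - 54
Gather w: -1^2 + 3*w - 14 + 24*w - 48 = 27*w - 63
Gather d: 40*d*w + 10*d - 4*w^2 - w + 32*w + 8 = d*(40*w + 10) - 4*w^2 + 31*w + 8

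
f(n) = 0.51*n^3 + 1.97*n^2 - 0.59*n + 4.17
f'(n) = 1.53*n^2 + 3.94*n - 0.59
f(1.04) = 6.26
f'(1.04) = 5.16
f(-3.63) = 7.88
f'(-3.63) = 5.27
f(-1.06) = 6.40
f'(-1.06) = -3.05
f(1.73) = 11.69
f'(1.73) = 10.81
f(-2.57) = 10.04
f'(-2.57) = -0.61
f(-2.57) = 10.04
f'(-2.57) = -0.61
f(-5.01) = -7.56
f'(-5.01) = 18.07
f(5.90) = 174.01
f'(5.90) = 75.92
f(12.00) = 1162.05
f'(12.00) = 267.01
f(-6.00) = -31.53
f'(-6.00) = 30.85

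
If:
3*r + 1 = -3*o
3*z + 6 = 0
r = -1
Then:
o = 2/3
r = -1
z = -2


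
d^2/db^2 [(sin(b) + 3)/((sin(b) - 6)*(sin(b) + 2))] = (-sin(b)^5 - 16*sin(b)^4 - 34*sin(b)^3 - 126*sin(b)^2 + 72)/((sin(b) - 6)^3*(sin(b) + 2)^3)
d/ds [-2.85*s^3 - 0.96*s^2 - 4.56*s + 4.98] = -8.55*s^2 - 1.92*s - 4.56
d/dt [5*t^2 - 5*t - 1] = 10*t - 5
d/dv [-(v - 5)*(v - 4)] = 9 - 2*v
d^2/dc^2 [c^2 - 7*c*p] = 2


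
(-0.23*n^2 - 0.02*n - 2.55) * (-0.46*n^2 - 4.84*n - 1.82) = 0.1058*n^4 + 1.1224*n^3 + 1.6884*n^2 + 12.3784*n + 4.641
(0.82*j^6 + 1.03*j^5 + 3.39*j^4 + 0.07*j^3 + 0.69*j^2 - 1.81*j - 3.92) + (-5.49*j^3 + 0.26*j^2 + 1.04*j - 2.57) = 0.82*j^6 + 1.03*j^5 + 3.39*j^4 - 5.42*j^3 + 0.95*j^2 - 0.77*j - 6.49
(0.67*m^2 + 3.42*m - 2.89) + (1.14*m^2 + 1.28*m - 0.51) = 1.81*m^2 + 4.7*m - 3.4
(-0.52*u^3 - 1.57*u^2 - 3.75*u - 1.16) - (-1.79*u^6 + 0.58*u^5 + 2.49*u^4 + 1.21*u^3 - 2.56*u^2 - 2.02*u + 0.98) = 1.79*u^6 - 0.58*u^5 - 2.49*u^4 - 1.73*u^3 + 0.99*u^2 - 1.73*u - 2.14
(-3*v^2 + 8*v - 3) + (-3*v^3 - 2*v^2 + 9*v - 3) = -3*v^3 - 5*v^2 + 17*v - 6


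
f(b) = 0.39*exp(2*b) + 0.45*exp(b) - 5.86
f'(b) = 0.78*exp(2*b) + 0.45*exp(b)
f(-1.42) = -5.73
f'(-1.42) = 0.15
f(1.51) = 4.17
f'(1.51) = 18.02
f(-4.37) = -5.85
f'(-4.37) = 0.01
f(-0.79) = -5.58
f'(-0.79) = 0.36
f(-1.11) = -5.67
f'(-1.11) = 0.23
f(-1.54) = -5.75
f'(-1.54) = 0.13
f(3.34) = 317.40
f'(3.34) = 633.83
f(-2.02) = -5.79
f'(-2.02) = 0.07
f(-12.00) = -5.86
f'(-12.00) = 0.00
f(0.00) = -5.02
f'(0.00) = 1.23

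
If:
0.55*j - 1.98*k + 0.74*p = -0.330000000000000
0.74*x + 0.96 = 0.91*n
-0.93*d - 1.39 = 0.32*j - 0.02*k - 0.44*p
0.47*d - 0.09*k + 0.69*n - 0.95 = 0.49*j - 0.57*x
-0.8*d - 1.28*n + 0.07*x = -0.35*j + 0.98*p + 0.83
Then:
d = -0.544643910643381*x - 1.61985776660461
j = 1.69537491962178*x - 1.83688920887833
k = 0.493139472020464*x - 0.926059444907719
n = 0.813186813186813*x + 1.05494505494505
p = 0.0594053362277607*x - 1.55852518383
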